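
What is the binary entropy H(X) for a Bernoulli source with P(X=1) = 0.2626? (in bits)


H = -p*log2(p) - (1-p)*log2(1-p). -0.2626*log2(0.2626) = 0.506571; -0.7374*log2(0.7374) = 0.324073. H = 0.506571 + 0.324073 = 0.8306

0.8306 bits


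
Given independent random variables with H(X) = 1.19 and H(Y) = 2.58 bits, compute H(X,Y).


For independent variables, H(X,Y) = H(X) + H(Y) = 1.19 + 2.58 = 3.77

3.77 bits


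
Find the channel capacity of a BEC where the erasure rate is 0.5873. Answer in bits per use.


C = 1 - epsilon = 1 - 0.5873 = 0.4127

0.4127 bits


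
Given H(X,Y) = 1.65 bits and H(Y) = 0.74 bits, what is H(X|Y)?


H(X|Y) = H(X,Y) - H(Y) = 1.65 - 0.74 = 0.91

0.91 bits


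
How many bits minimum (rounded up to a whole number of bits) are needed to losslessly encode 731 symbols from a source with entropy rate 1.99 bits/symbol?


Minimum bits >= n * H = 731 * 1.99 = 1454.69, rounded up to a whole number of bits = 1455

1455 bits


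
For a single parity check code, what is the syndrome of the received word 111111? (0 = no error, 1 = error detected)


Syndrome = XOR of all bits = 1 XOR 1 XOR 1 XOR 1 XOR 1 XOR 1 = 0

0


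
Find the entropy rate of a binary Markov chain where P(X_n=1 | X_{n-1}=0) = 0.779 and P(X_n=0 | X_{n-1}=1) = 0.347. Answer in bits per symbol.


Stationary distribution: pi_0 = p10/(p01+p10) = 0.3082, pi_1 = 0.6918. Entropy rate H' = pi_0*H(p01) + pi_1*H(p10) = 0.3082*0.762 + 0.6918*0.9314 = 0.8792

0.8792 bits/symbol


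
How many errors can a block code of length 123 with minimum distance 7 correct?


Correction capability = floor((d-1)/2) = floor((7-1)/2) = 3

3 errors


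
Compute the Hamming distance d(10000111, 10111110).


Count differing positions: . . ^ ^ ^ . . ^ = 4 differences

4


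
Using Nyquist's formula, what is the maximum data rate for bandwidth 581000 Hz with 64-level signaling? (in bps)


Rate = 2 * B * log2(M) = 2 * 581000 * 6.0 = 6972000.0

6972000.0 bps


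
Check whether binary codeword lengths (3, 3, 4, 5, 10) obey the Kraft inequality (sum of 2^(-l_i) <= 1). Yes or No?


Kraft sum = sum(2^(-l_i)) = 0.3447, need <= 1. Result: satisfied (a binary prefix-free code with these lengths exists)

Yes


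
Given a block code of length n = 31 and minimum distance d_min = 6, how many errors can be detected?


Detection capability = d_min - 1 = 6 - 1 = 5

5 errors


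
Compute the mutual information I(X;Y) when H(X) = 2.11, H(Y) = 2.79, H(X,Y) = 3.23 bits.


I(X;Y) = H(X) + H(Y) - H(X,Y) = 2.11 + 2.79 - 3.23 = 1.67

1.67 bits


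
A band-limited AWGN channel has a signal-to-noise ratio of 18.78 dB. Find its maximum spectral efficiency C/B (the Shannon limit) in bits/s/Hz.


SNR_linear = 10^(18.78/10) = 75.5092; C/B = log2(1 + SNR_linear) = log2(1 + 75.5092) = 6.2576

6.2576 bits/s/Hz


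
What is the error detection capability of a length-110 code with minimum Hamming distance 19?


Detection capability = d_min - 1 = 19 - 1 = 18

18 errors


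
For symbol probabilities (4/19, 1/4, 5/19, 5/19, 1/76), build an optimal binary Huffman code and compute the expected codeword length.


Huffman construction (repeatedly merge the two least-probable nodes; each merge adds 1 bit to every symbol beneath it): 1/76 + 4/19 = 17/76; 17/76 + 1/4 = 9/19; 5/19 + 5/19 = 10/19; 9/19 + 10/19 = 1. Resulting codeword lengths (in the order the probabilities were given): (3, 2, 2, 2, 3). L_avg = sum(p_i * l_i) = 4/19*3 + 1/4*2 + 5/19*2 + 5/19*2 + 1/76*3 = 169/76 = 2.2237

2.2237 bits


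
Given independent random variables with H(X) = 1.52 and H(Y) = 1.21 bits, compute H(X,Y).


For independent variables, H(X,Y) = H(X) + H(Y) = 1.52 + 1.21 = 2.73

2.73 bits


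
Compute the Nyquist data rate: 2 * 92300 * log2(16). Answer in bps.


Rate = 2 * B * log2(M) = 2 * 92300 * 4.0 = 738400.0

738400.0 bps


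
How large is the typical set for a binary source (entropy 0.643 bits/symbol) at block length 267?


log2|A_typical| = nH = 267 * 0.643 = 171.681, so |A_typical| ~ 2^171.681 = 4.799e+51

4.799e+51


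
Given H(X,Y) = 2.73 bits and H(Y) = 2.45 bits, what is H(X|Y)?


H(X|Y) = H(X,Y) - H(Y) = 2.73 - 2.45 = 0.28

0.28 bits


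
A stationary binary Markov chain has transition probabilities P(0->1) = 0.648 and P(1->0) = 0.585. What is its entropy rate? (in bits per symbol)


Stationary distribution: pi_0 = p10/(p01+p10) = 0.4745, pi_1 = 0.5255. Entropy rate H' = pi_0*H(p01) + pi_1*H(p10) = 0.4745*0.9358 + 0.5255*0.9791 = 0.9586

0.9586 bits/symbol


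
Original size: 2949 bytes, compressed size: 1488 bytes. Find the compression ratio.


Ratio = original / compressed = 2949 / 1488 = 1.9819

1.9819


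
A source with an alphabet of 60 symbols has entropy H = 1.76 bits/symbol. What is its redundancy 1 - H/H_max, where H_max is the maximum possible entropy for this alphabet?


H_max = log2(K) = log2(60) = 5.9069 bits/symbol. Redundancy = 1 - H/H_max = 1 - 1.76/5.9069 = 1 - 0.298 = 0.702

0.702


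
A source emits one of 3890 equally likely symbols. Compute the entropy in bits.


H = log2(n) = log2(3890) = 11.9256

11.9256 bits


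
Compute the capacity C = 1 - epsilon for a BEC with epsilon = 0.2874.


C = 1 - epsilon = 1 - 0.2874 = 0.7126

0.7126 bits


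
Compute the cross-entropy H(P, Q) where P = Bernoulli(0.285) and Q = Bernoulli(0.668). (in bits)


H(P,Q) = -p*log2(q) - (1-p)*log2(1-q). -0.285*log2(0.668) = 0.165893; -0.715*log2(0.332) = 1.137383. H(P,Q) = 0.165893 + 1.137383 = 1.3033

1.3033 bits


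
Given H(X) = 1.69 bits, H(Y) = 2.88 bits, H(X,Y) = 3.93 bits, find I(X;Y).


I(X;Y) = H(X) + H(Y) - H(X,Y) = 1.69 + 2.88 - 3.93 = 0.64

0.64 bits


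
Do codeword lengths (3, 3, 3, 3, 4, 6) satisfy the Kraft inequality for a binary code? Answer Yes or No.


Kraft sum = sum(2^(-l_i)) = 0.5781, need <= 1. Result: satisfied (a binary prefix-free code with these lengths exists)

Yes


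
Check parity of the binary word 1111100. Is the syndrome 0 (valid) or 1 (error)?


Syndrome = XOR of all bits = 1 XOR 1 XOR 1 XOR 1 XOR 1 XOR 0 XOR 0 = 1

1


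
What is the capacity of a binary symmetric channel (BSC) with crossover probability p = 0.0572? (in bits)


H(p) = -p*log2(p) - (1-p)*log2(1-p) = -0.0572*log2(0.0572) - 0.9428*log2(0.9428) = 0.236113 + 0.080116 = 0.3162. C = 1 - H(p) = 1 - 0.3162 = 0.6838

0.6838 bits


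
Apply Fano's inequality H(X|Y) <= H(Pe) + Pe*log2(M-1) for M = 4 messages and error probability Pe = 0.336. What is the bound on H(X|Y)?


H(Pe) = -Pe*log2(Pe) - (1-Pe)*log2(1-Pe) = -0.336*log2(0.336) - 0.664*log2(0.664) = 0.528685 + 0.392255 = 0.9209. Pe*log2(M-1) = 0.336*log2(3) = 0.532547. Bound = H(Pe) + Pe*log2(M-1) = 0.528685 + 0.392255 + 0.532547 = 1.4535

1.4535 bits


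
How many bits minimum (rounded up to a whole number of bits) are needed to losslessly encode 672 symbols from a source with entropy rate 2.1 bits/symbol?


Minimum bits >= n * H = 672 * 2.1 = 1411.2, rounded up to a whole number of bits = 1412

1412 bits


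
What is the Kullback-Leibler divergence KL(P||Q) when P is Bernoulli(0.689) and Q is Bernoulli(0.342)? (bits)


KL = p*log2(p/q) + (1-p)*log2((1-p)/(1-q)) = 0.689*log2(0.689/0.342) + 0.311*log2(0.311/0.658) = 0.36

0.36 bits


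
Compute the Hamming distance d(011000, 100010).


Count differing positions: ^ ^ ^ . ^ . = 4 differences

4


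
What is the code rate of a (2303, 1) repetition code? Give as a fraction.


Rate = k/n = 1/2303

1/2303


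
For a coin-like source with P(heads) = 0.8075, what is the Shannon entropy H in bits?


H = -p*log2(p) - (1-p)*log2(1-p). -0.8075*log2(0.8075) = 0.249086; -0.1925*log2(0.1925) = 0.457586. H = 0.249086 + 0.457586 = 0.7067

0.7067 bits


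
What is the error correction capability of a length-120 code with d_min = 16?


Correction capability = floor((d-1)/2) = floor((16-1)/2) = 7

7 errors


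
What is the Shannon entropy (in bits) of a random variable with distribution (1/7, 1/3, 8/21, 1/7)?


H = -sum(p_i * log2(p_i)). Terms: -(1/7)*log2(1/7) = 0.401051; -(1/3)*log2(1/3) = 0.528321; -(8/21)*log2(8/21) = 0.530407; -(1/7)*log2(1/7) = 0.401051. H = 0.401051 + 0.528321 + 0.530407 + 0.401051 = 1.8608

1.8608 bits


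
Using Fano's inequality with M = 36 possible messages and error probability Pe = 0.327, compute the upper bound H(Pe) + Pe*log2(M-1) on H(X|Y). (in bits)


H(Pe) = -Pe*log2(Pe) - (1-Pe)*log2(1-Pe) = -0.327*log2(0.327) - 0.673*log2(0.673) = 0.527332 + 0.384499 = 0.9118. Pe*log2(M-1) = 0.327*log2(35) = 1.677276. Bound = H(Pe) + Pe*log2(M-1) = 0.527332 + 0.384499 + 1.677276 = 2.5891

2.5891 bits


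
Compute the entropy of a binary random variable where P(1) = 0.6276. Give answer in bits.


H = -p*log2(p) - (1-p)*log2(1-p). -0.6276*log2(0.6276) = 0.421799; -0.3724*log2(0.3724) = 0.530698. H = 0.421799 + 0.530698 = 0.9525

0.9525 bits


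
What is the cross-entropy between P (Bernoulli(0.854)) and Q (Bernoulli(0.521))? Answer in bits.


H(P,Q) = -p*log2(q) - (1-p)*log2(1-q). -0.854*log2(0.521) = 0.803311; -0.146*log2(0.479) = 0.155038. H(P,Q) = 0.803311 + 0.155038 = 0.9583

0.9583 bits


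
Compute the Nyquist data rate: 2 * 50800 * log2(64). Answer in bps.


Rate = 2 * B * log2(M) = 2 * 50800 * 6.0 = 609600.0

609600.0 bps


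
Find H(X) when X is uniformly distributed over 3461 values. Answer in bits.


H = log2(n) = log2(3461) = 11.757

11.757 bits


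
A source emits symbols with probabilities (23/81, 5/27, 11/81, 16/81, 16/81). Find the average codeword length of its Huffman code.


Huffman construction (repeatedly merge the two least-probable nodes; each merge adds 1 bit to every symbol beneath it): 11/81 + 5/27 = 26/81; 16/81 + 16/81 = 32/81; 23/81 + 26/81 = 49/81; 32/81 + 49/81 = 1. Resulting codeword lengths (in the order the probabilities were given): (2, 3, 3, 2, 2). L_avg = sum(p_i * l_i) = 23/81*2 + 5/27*3 + 11/81*3 + 16/81*2 + 16/81*2 = 188/81 = 2.321

2.321 bits


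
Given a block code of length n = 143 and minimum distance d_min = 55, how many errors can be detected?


Detection capability = d_min - 1 = 55 - 1 = 54

54 errors


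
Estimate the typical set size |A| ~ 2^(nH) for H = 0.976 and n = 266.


log2|A_typical| = nH = 266 * 0.976 = 259.616, so |A_typical| ~ 2^259.616 = 1.420e+78

1.420e+78


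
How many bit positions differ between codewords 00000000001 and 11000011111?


Count differing positions: ^ ^ . . . . ^ ^ ^ ^ . = 6 differences

6


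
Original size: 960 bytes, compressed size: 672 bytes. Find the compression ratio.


Ratio = original / compressed = 960 / 672 = 1.4286

1.4286


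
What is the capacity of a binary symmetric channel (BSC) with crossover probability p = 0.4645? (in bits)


H(p) = -p*log2(p) - (1-p)*log2(1-p) = -0.4645*log2(0.4645) - 0.5355*log2(0.5355) = 0.513853 + 0.482508 = 0.9964. C = 1 - H(p) = 1 - 0.9964 = 0.0036

0.0036 bits


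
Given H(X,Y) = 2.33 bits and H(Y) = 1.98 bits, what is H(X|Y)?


H(X|Y) = H(X,Y) - H(Y) = 2.33 - 1.98 = 0.35

0.35 bits


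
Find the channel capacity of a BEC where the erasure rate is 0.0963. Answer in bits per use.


C = 1 - epsilon = 1 - 0.0963 = 0.9037

0.9037 bits


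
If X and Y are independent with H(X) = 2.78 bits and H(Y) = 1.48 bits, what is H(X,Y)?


For independent variables, H(X,Y) = H(X) + H(Y) = 2.78 + 1.48 = 4.26

4.26 bits


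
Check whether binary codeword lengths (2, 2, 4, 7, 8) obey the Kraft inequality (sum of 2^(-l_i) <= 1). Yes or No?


Kraft sum = sum(2^(-l_i)) = 0.5742, need <= 1. Result: satisfied (a binary prefix-free code with these lengths exists)

Yes


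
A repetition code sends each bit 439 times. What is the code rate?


Rate = k/n = 1/439

1/439


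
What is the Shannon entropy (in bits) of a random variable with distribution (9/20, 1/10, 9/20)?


H = -sum(p_i * log2(p_i)). Terms: -(9/20)*log2(9/20) = 0.518401; -(1/10)*log2(1/10) = 0.332193; -(9/20)*log2(9/20) = 0.518401. H = 0.518401 + 0.332193 + 0.518401 = 1.369

1.369 bits


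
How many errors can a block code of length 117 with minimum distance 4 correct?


Correction capability = floor((d-1)/2) = floor((4-1)/2) = 1

1 errors


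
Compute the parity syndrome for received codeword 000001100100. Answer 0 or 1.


Syndrome = XOR of all bits = 0 XOR 0 XOR 0 XOR 0 XOR 0 XOR 1 XOR 1 XOR 0 XOR 0 XOR 1 XOR 0 XOR 0 = 1

1


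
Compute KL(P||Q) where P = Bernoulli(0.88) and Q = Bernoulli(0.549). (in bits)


KL = p*log2(p/q) + (1-p)*log2((1-p)/(1-q)) = 0.88*log2(0.88/0.549) + 0.12*log2(0.12/0.451) = 0.3698

0.3698 bits


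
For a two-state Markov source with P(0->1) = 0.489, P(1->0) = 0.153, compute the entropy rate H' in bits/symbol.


Stationary distribution: pi_0 = p10/(p01+p10) = 0.2383, pi_1 = 0.7617. Entropy rate H' = pi_0*H(p01) + pi_1*H(p10) = 0.2383*0.9997 + 0.7617*0.6173 = 0.7084

0.7084 bits/symbol


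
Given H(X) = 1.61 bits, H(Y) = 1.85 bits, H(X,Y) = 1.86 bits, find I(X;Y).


I(X;Y) = H(X) + H(Y) - H(X,Y) = 1.61 + 1.85 - 1.86 = 1.6

1.6 bits


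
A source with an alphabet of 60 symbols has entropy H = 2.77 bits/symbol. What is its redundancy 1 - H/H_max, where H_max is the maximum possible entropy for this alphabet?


H_max = log2(K) = log2(60) = 5.9069 bits/symbol. Redundancy = 1 - H/H_max = 1 - 2.77/5.9069 = 1 - 0.4689 = 0.5311

0.5311


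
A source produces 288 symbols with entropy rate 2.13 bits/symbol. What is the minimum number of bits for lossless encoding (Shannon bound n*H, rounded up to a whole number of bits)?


Minimum bits >= n * H = 288 * 2.13 = 613.44, rounded up to a whole number of bits = 614

614 bits


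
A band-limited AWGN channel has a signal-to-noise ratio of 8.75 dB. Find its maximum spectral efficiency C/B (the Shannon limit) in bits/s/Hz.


SNR_linear = 10^(8.75/10) = 7.4989; C/B = log2(1 + SNR_linear) = log2(1 + 7.4989) = 3.0873

3.0873 bits/s/Hz


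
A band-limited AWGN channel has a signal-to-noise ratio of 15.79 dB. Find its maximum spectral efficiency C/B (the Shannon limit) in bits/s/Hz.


SNR_linear = 10^(15.79/10) = 37.9315; C/B = log2(1 + SNR_linear) = log2(1 + 37.9315) = 5.2829

5.2829 bits/s/Hz


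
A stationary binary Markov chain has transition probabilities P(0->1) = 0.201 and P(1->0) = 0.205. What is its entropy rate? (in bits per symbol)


Stationary distribution: pi_0 = p10/(p01+p10) = 0.5049, pi_1 = 0.4951. Entropy rate H' = pi_0*H(p01) + pi_1*H(p10) = 0.5049*0.7239 + 0.4951*0.7318 = 0.7278

0.7278 bits/symbol


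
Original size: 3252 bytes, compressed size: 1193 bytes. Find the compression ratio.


Ratio = original / compressed = 3252 / 1193 = 2.7259

2.7259


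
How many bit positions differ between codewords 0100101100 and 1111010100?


Count differing positions: ^ . ^ ^ ^ ^ ^ . . . = 6 differences

6


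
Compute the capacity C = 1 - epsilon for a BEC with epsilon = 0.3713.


C = 1 - epsilon = 1 - 0.3713 = 0.6287

0.6287 bits


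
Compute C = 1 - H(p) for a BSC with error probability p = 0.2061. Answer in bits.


H(p) = -p*log2(p) - (1-p)*log2(1-p) = -0.2061*log2(0.2061) - 0.7939*log2(0.7939) = 0.469616 + 0.264346 = 0.734. C = 1 - H(p) = 1 - 0.734 = 0.266

0.266 bits


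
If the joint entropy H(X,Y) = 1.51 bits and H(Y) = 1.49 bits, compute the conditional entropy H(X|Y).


H(X|Y) = H(X,Y) - H(Y) = 1.51 - 1.49 = 0.02

0.02 bits


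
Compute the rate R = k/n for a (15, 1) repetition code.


Rate = k/n = 1/15

1/15


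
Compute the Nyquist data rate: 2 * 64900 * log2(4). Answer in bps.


Rate = 2 * B * log2(M) = 2 * 64900 * 2.0 = 259600.0

259600.0 bps


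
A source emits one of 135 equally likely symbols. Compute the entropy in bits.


H = log2(n) = log2(135) = 7.0768

7.0768 bits


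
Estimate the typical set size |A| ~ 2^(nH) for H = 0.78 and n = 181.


log2|A_typical| = nH = 181 * 0.78 = 141.18, so |A_typical| ~ 2^141.18 = 3.158e+42

3.158e+42


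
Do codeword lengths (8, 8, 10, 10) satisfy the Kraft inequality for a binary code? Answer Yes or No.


Kraft sum = sum(2^(-l_i)) = 0.0098, need <= 1. Result: satisfied (a binary prefix-free code with these lengths exists)

Yes


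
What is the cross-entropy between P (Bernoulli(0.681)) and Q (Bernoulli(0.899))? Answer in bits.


H(P,Q) = -p*log2(q) - (1-p)*log2(1-q). -0.681*log2(0.899) = 0.104606; -0.319*log2(0.101) = 1.055116. H(P,Q) = 0.104606 + 1.055116 = 1.1597

1.1597 bits


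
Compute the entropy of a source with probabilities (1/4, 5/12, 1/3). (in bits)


H = -sum(p_i * log2(p_i)). Terms: -(1/4)*log2(1/4) = 0.500000; -(5/12)*log2(5/12) = 0.526264; -(1/3)*log2(1/3) = 0.528321. H = 0.500000 + 0.526264 + 0.528321 = 1.5546

1.5546 bits


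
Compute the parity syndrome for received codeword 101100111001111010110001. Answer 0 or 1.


Syndrome = XOR of all bits = 1 XOR 0 XOR 1 XOR 1 XOR 0 XOR 0 XOR 1 XOR 1 XOR 1 XOR 0 XOR 0 XOR 1 XOR 1 XOR 1 XOR 1 XOR 0 XOR 1 XOR 0 XOR 1 XOR 1 XOR 0 XOR 0 XOR 0 XOR 1 = 0

0


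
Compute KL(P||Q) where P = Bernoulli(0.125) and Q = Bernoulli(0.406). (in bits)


KL = p*log2(p/q) + (1-p)*log2((1-p)/(1-q)) = 0.125*log2(0.125/0.406) + 0.875*log2(0.875/0.594) = 0.2765

0.2765 bits


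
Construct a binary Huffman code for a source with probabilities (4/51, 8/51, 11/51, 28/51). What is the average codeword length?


Huffman construction (repeatedly merge the two least-probable nodes; each merge adds 1 bit to every symbol beneath it): 4/51 + 8/51 = 4/17; 11/51 + 4/17 = 23/51; 23/51 + 28/51 = 1. Resulting codeword lengths (in the order the probabilities were given): (3, 3, 2, 1). L_avg = sum(p_i * l_i) = 4/51*3 + 8/51*3 + 11/51*2 + 28/51*1 = 86/51 = 1.6863

1.6863 bits


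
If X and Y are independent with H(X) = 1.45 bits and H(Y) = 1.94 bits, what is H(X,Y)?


For independent variables, H(X,Y) = H(X) + H(Y) = 1.45 + 1.94 = 3.39

3.39 bits


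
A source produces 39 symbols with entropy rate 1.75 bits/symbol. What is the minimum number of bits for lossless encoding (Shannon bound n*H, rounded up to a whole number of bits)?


Minimum bits >= n * H = 39 * 1.75 = 68.25, rounded up to a whole number of bits = 69

69 bits


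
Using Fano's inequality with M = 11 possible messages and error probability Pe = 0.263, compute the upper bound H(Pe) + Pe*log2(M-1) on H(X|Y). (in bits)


H(Pe) = -Pe*log2(Pe) - (1-Pe)*log2(1-Pe) = -0.263*log2(0.263) - 0.737*log2(0.737) = 0.506766 + 0.324474 = 0.8312. Pe*log2(M-1) = 0.263*log2(10) = 0.873667. Bound = H(Pe) + Pe*log2(M-1) = 0.506766 + 0.324474 + 0.873667 = 1.7049

1.7049 bits


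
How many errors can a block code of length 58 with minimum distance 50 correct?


Correction capability = floor((d-1)/2) = floor((50-1)/2) = 24

24 errors


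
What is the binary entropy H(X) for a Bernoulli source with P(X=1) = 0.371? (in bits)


H = -p*log2(p) - (1-p)*log2(1-p). -0.371*log2(0.371) = 0.530719; -0.629*log2(0.629) = 0.420718. H = 0.530719 + 0.420718 = 0.9514

0.9514 bits


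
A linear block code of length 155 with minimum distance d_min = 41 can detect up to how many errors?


Detection capability = d_min - 1 = 41 - 1 = 40

40 errors


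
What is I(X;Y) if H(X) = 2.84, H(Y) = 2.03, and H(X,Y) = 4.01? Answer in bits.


I(X;Y) = H(X) + H(Y) - H(X,Y) = 2.84 + 2.03 - 4.01 = 0.86

0.86 bits


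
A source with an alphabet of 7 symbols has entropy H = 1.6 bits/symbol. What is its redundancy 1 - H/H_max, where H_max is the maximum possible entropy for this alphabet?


H_max = log2(K) = log2(7) = 2.8074 bits/symbol. Redundancy = 1 - H/H_max = 1 - 1.6/2.8074 = 1 - 0.5699 = 0.4301

0.4301


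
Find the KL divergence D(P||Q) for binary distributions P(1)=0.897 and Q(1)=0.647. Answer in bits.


KL = p*log2(p/q) + (1-p)*log2((1-p)/(1-q)) = 0.897*log2(0.897/0.647) + 0.103*log2(0.103/0.353) = 0.2398

0.2398 bits


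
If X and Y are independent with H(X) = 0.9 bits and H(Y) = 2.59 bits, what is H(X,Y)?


For independent variables, H(X,Y) = H(X) + H(Y) = 0.9 + 2.59 = 3.49

3.49 bits


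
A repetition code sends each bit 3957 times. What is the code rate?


Rate = k/n = 1/3957

1/3957


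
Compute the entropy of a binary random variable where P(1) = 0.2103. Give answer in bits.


H = -p*log2(p) - (1-p)*log2(1-p). -0.2103*log2(0.2103) = 0.473065; -0.7897*log2(0.7897) = 0.268990. H = 0.473065 + 0.268990 = 0.7421

0.7421 bits


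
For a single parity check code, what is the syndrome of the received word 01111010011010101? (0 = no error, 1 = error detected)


Syndrome = XOR of all bits = 0 XOR 1 XOR 1 XOR 1 XOR 1 XOR 0 XOR 1 XOR 0 XOR 0 XOR 1 XOR 1 XOR 0 XOR 1 XOR 0 XOR 1 XOR 0 XOR 1 = 0

0


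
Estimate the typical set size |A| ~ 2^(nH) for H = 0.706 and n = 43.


log2|A_typical| = nH = 43 * 0.706 = 30.358, so |A_typical| ~ 2^30.358 = 1.376e+09

1.376e+09


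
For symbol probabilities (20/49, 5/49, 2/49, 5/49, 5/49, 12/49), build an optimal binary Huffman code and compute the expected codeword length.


Huffman construction (repeatedly merge the two least-probable nodes; each merge adds 1 bit to every symbol beneath it): 2/49 + 5/49 = 1/7; 5/49 + 5/49 = 10/49; 1/7 + 10/49 = 17/49; 12/49 + 17/49 = 29/49; 20/49 + 29/49 = 1. Resulting codeword lengths (in the order the probabilities were given): (1, 4, 4, 4, 4, 2). L_avg = sum(p_i * l_i) = 20/49*1 + 5/49*4 + 2/49*4 + 5/49*4 + 5/49*4 + 12/49*2 = 16/7 = 2.2857

2.2857 bits


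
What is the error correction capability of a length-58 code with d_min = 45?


Correction capability = floor((d-1)/2) = floor((45-1)/2) = 22

22 errors


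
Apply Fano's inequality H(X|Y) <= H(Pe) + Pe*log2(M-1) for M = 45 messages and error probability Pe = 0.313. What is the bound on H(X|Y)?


H(Pe) = -Pe*log2(Pe) - (1-Pe)*log2(1-Pe) = -0.313*log2(0.313) - 0.687*log2(0.687) = 0.524515 + 0.372092 = 0.8966. Pe*log2(M-1) = 0.313*log2(44) = 1.708802. Bound = H(Pe) + Pe*log2(M-1) = 0.524515 + 0.372092 + 1.708802 = 2.6054

2.6054 bits


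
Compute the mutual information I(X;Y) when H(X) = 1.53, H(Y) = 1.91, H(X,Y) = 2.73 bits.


I(X;Y) = H(X) + H(Y) - H(X,Y) = 1.53 + 1.91 - 2.73 = 0.71

0.71 bits


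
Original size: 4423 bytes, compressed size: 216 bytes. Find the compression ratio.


Ratio = original / compressed = 4423 / 216 = 20.4769

20.4769


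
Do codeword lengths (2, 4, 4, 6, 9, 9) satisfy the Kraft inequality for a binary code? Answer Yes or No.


Kraft sum = sum(2^(-l_i)) = 0.3945, need <= 1. Result: satisfied (a binary prefix-free code with these lengths exists)

Yes


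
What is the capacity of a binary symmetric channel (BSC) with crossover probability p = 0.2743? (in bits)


H(p) = -p*log2(p) - (1-p)*log2(1-p) = -0.2743*log2(0.2743) - 0.7257*log2(0.7257) = 0.511891 + 0.335676 = 0.8476. C = 1 - H(p) = 1 - 0.8476 = 0.1524

0.1524 bits


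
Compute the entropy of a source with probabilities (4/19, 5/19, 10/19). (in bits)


H = -sum(p_i * log2(p_i)). Terms: -(4/19)*log2(4/19) = 0.473248; -(5/19)*log2(5/19) = 0.506842; -(10/19)*log2(10/19) = 0.487368. H = 0.473248 + 0.506842 + 0.487368 = 1.4675

1.4675 bits


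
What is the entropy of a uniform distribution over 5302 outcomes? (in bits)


H = log2(n) = log2(5302) = 12.3723

12.3723 bits


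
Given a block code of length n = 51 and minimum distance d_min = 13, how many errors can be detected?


Detection capability = d_min - 1 = 13 - 1 = 12

12 errors


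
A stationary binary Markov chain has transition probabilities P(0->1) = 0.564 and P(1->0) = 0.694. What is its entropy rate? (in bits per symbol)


Stationary distribution: pi_0 = p10/(p01+p10) = 0.5517, pi_1 = 0.4483. Entropy rate H' = pi_0*H(p01) + pi_1*H(p10) = 0.5517*0.9881 + 0.4483*0.8885 = 0.9435

0.9435 bits/symbol


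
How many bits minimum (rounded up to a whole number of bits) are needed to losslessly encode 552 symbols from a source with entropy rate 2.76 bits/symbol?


Minimum bits >= n * H = 552 * 2.76 = 1523.52, rounded up to a whole number of bits = 1524

1524 bits


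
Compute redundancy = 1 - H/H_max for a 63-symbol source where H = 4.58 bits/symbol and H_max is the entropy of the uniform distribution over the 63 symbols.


H_max = log2(K) = log2(63) = 5.9773 bits/symbol. Redundancy = 1 - H/H_max = 1 - 4.58/5.9773 = 1 - 0.7662 = 0.2338

0.2338


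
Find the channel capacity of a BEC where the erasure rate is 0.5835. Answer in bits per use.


C = 1 - epsilon = 1 - 0.5835 = 0.4165

0.4165 bits


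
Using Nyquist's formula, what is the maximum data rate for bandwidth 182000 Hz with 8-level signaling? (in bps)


Rate = 2 * B * log2(M) = 2 * 182000 * 3.0 = 1092000.0

1092000.0 bps


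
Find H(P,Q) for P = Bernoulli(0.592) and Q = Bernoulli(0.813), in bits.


H(P,Q) = -p*log2(q) - (1-p)*log2(1-q). -0.592*log2(0.813) = 0.176814; -0.408*log2(0.187) = 0.986907. H(P,Q) = 0.176814 + 0.986907 = 1.1637

1.1637 bits


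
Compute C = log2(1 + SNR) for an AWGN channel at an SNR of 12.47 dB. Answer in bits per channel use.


SNR_linear = 10^(12.47/10) = 17.6604; C = log2(1 + SNR_linear) = log2(1 + 17.6604) = 4.2219

4.2219 bits/channel use


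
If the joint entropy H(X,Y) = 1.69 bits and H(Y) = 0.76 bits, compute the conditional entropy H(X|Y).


H(X|Y) = H(X,Y) - H(Y) = 1.69 - 0.76 = 0.93

0.93 bits


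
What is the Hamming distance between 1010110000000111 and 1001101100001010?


Count differing positions: . . ^ ^ . ^ ^ ^ . . . . ^ ^ . ^ = 8 differences

8


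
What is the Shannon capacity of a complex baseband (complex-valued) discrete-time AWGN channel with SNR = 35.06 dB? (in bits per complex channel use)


SNR_linear = 10^(35.06/10) = 3206.2693; C = log2(1 + SNR_linear) = log2(1 + 3206.2693) = 11.6471

11.6471 bits/channel use


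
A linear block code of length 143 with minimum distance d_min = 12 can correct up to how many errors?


Correction capability = floor((d-1)/2) = floor((12-1)/2) = 5

5 errors


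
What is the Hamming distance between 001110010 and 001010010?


Count differing positions: . . . ^ . . . . . = 1 differences

1


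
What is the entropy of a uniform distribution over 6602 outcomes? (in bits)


H = log2(n) = log2(6602) = 12.6887

12.6887 bits


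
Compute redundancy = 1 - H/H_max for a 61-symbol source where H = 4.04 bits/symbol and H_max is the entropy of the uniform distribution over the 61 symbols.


H_max = log2(K) = log2(61) = 5.9307 bits/symbol. Redundancy = 1 - H/H_max = 1 - 4.04/5.9307 = 1 - 0.6812 = 0.3188

0.3188


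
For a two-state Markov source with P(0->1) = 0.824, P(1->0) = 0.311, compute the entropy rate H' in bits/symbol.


Stationary distribution: pi_0 = p10/(p01+p10) = 0.274, pi_1 = 0.726. Entropy rate H' = pi_0*H(p01) + pi_1*H(p10) = 0.274*0.6712 + 0.726*0.8943 = 0.8332

0.8332 bits/symbol


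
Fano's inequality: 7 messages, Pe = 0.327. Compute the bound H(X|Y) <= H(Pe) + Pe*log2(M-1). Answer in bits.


H(Pe) = -Pe*log2(Pe) - (1-Pe)*log2(1-Pe) = -0.327*log2(0.327) - 0.673*log2(0.673) = 0.527332 + 0.384499 = 0.9118. Pe*log2(M-1) = 0.327*log2(6) = 0.845283. Bound = H(Pe) + Pe*log2(M-1) = 0.527332 + 0.384499 + 0.845283 = 1.7571

1.7571 bits


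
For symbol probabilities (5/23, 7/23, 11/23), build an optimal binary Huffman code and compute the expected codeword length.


Huffman construction (repeatedly merge the two least-probable nodes; each merge adds 1 bit to every symbol beneath it): 5/23 + 7/23 = 12/23; 11/23 + 12/23 = 1. Resulting codeword lengths (in the order the probabilities were given): (2, 2, 1). L_avg = sum(p_i * l_i) = 5/23*2 + 7/23*2 + 11/23*1 = 35/23 = 1.5217

1.5217 bits


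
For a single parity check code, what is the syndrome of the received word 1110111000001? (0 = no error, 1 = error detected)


Syndrome = XOR of all bits = 1 XOR 1 XOR 1 XOR 0 XOR 1 XOR 1 XOR 1 XOR 0 XOR 0 XOR 0 XOR 0 XOR 0 XOR 1 = 1

1


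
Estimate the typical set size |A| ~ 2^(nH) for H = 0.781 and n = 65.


log2|A_typical| = nH = 65 * 0.781 = 50.765, so |A_typical| ~ 2^50.765 = 1.913e+15

1.913e+15


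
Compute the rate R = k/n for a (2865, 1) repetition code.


Rate = k/n = 1/2865

1/2865


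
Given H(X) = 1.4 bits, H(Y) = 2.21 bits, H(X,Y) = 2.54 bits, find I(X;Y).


I(X;Y) = H(X) + H(Y) - H(X,Y) = 1.4 + 2.21 - 2.54 = 1.07

1.07 bits


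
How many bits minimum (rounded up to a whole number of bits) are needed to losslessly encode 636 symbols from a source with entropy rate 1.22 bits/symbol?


Minimum bits >= n * H = 636 * 1.22 = 775.92, rounded up to a whole number of bits = 776

776 bits


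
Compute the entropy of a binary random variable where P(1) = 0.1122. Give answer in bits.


H = -p*log2(p) - (1-p)*log2(1-p). -0.1122*log2(0.1122) = 0.354087; -0.8878*log2(0.8878) = 0.152429. H = 0.354087 + 0.152429 = 0.5065

0.5065 bits


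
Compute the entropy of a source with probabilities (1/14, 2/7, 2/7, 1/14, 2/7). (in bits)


H = -sum(p_i * log2(p_i)). Terms: -(1/14)*log2(1/14) = 0.271954; -(2/7)*log2(2/7) = 0.516387; -(2/7)*log2(2/7) = 0.516387; -(1/14)*log2(1/14) = 0.271954; -(2/7)*log2(2/7) = 0.516387. H = 0.271954 + 0.516387 + 0.516387 + 0.271954 + 0.516387 = 2.0931

2.0931 bits


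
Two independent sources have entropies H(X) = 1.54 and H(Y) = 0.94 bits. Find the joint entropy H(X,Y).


For independent variables, H(X,Y) = H(X) + H(Y) = 1.54 + 0.94 = 2.48

2.48 bits


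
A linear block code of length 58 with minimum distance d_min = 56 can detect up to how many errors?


Detection capability = d_min - 1 = 56 - 1 = 55

55 errors


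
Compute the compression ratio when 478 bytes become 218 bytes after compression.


Ratio = original / compressed = 478 / 218 = 2.1927

2.1927


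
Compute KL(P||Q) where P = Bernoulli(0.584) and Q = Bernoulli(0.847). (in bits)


KL = p*log2(p/q) + (1-p)*log2((1-p)/(1-q)) = 0.584*log2(0.584/0.847) + 0.416*log2(0.416/0.153) = 0.2871

0.2871 bits


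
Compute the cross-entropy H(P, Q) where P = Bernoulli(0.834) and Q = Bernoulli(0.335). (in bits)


H(P,Q) = -p*log2(q) - (1-p)*log2(1-q). -0.834*log2(0.335) = 1.315858; -0.166*log2(0.665) = 0.097703. H(P,Q) = 1.315858 + 0.097703 = 1.4136

1.4136 bits


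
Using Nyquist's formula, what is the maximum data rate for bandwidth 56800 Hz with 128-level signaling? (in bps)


Rate = 2 * B * log2(M) = 2 * 56800 * 7.0 = 795200.0

795200.0 bps


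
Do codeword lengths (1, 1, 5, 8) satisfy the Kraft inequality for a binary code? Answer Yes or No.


Kraft sum = sum(2^(-l_i)) = 1.0352, need <= 1. Result: violated (a binary prefix-free code with these lengths cannot exist)

No


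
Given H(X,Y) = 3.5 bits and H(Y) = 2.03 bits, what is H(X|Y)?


H(X|Y) = H(X,Y) - H(Y) = 3.5 - 2.03 = 1.47

1.47 bits


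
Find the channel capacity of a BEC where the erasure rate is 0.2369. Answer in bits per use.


C = 1 - epsilon = 1 - 0.2369 = 0.7631

0.7631 bits


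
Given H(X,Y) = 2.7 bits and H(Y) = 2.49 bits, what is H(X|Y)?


H(X|Y) = H(X,Y) - H(Y) = 2.7 - 2.49 = 0.21

0.21 bits


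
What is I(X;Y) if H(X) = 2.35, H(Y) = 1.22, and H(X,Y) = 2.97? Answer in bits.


I(X;Y) = H(X) + H(Y) - H(X,Y) = 2.35 + 1.22 - 2.97 = 0.6

0.6 bits


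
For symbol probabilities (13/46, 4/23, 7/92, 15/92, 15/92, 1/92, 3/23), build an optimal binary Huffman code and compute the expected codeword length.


Huffman construction (repeatedly merge the two least-probable nodes; each merge adds 1 bit to every symbol beneath it): 1/92 + 7/92 = 2/23; 2/23 + 3/23 = 5/23; 15/92 + 15/92 = 15/46; 4/23 + 5/23 = 9/23; 13/46 + 15/46 = 14/23; 9/23 + 14/23 = 1. Resulting codeword lengths (in the order the probabilities were given): (2, 2, 4, 3, 3, 4, 3). L_avg = sum(p_i * l_i) = 13/46*2 + 4/23*2 + 7/92*4 + 15/92*3 + 15/92*3 + 1/92*4 + 3/23*3 = 121/46 = 2.6304

2.6304 bits


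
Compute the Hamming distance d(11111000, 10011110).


Count differing positions: . ^ ^ . . ^ ^ . = 4 differences

4


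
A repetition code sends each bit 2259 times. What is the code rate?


Rate = k/n = 1/2259

1/2259


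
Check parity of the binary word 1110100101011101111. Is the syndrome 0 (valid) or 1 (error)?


Syndrome = XOR of all bits = 1 XOR 1 XOR 1 XOR 0 XOR 1 XOR 0 XOR 0 XOR 1 XOR 0 XOR 1 XOR 0 XOR 1 XOR 1 XOR 1 XOR 0 XOR 1 XOR 1 XOR 1 XOR 1 = 1

1


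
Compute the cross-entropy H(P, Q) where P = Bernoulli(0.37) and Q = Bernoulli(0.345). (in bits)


H(P,Q) = -p*log2(q) - (1-p)*log2(1-q). -0.37*log2(0.345) = 0.568073; -0.63*log2(0.655) = 0.384573. H(P,Q) = 0.568073 + 0.384573 = 0.9526

0.9526 bits


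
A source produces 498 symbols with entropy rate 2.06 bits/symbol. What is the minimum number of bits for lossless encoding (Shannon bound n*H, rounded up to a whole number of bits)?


Minimum bits >= n * H = 498 * 2.06 = 1025.88, rounded up to a whole number of bits = 1026

1026 bits


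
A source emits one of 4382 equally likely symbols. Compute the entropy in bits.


H = log2(n) = log2(4382) = 12.0974

12.0974 bits


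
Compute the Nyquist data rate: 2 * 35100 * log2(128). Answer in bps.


Rate = 2 * B * log2(M) = 2 * 35100 * 7.0 = 491400.0

491400.0 bps


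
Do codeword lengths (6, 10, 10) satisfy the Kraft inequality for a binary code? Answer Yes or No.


Kraft sum = sum(2^(-l_i)) = 0.0176, need <= 1. Result: satisfied (a binary prefix-free code with these lengths exists)

Yes


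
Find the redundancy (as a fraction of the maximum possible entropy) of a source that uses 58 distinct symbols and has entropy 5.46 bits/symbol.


H_max = log2(K) = log2(58) = 5.858 bits/symbol. Redundancy = 1 - H/H_max = 1 - 5.46/5.858 = 1 - 0.9321 = 0.0679

0.0679


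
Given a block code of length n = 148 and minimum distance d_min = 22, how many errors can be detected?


Detection capability = d_min - 1 = 22 - 1 = 21

21 errors


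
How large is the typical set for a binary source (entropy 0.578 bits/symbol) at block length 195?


log2|A_typical| = nH = 195 * 0.578 = 112.71, so |A_typical| ~ 2^112.71 = 8.494e+33

8.494e+33


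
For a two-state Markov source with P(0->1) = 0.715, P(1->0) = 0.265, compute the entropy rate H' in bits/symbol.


Stationary distribution: pi_0 = p10/(p01+p10) = 0.2704, pi_1 = 0.7296. Entropy rate H' = pi_0*H(p01) + pi_1*H(p10) = 0.2704*0.8622 + 0.7296*0.8342 = 0.8418

0.8418 bits/symbol


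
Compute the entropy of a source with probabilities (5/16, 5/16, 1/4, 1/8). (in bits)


H = -sum(p_i * log2(p_i)). Terms: -(5/16)*log2(5/16) = 0.524397; -(5/16)*log2(5/16) = 0.524397; -(1/4)*log2(1/4) = 0.500000; -(1/8)*log2(1/8) = 0.375000. H = 0.524397 + 0.524397 + 0.500000 + 0.375000 = 1.9238

1.9238 bits


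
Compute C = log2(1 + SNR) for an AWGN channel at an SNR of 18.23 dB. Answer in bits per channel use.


SNR_linear = 10^(18.23/10) = 66.5273; C = log2(1 + SNR_linear) = log2(1 + 66.5273) = 6.0774

6.0774 bits/channel use


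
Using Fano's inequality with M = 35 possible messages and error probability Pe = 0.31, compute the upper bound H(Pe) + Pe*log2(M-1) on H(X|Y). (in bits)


H(Pe) = -Pe*log2(Pe) - (1-Pe)*log2(1-Pe) = -0.31*log2(0.31) - 0.69*log2(0.69) = 0.523795 + 0.369379 = 0.8932. Pe*log2(M-1) = 0.31*log2(34) = 1.577113. Bound = H(Pe) + Pe*log2(M-1) = 0.523795 + 0.369379 + 1.577113 = 2.4703

2.4703 bits


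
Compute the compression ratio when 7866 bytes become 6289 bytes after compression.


Ratio = original / compressed = 7866 / 6289 = 1.2508

1.2508


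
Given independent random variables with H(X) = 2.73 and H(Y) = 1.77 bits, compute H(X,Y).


For independent variables, H(X,Y) = H(X) + H(Y) = 2.73 + 1.77 = 4.5

4.5 bits


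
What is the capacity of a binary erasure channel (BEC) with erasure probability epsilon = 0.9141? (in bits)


C = 1 - epsilon = 1 - 0.9141 = 0.0859

0.0859 bits


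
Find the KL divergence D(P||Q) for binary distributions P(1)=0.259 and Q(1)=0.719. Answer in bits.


KL = p*log2(p/q) + (1-p)*log2((1-p)/(1-q)) = 0.259*log2(0.259/0.719) + 0.741*log2(0.741/0.281) = 0.6551

0.6551 bits


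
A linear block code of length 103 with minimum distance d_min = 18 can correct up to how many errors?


Correction capability = floor((d-1)/2) = floor((18-1)/2) = 8

8 errors


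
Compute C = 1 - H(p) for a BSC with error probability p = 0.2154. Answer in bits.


H(p) = -p*log2(p) - (1-p)*log2(1-p) = -0.2154*log2(0.2154) - 0.7846*log2(0.7846) = 0.477092 + 0.274587 = 0.7517. C = 1 - H(p) = 1 - 0.7517 = 0.2483

0.2483 bits


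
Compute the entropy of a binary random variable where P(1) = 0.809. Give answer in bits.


H = -p*log2(p) - (1-p)*log2(1-p). -0.809*log2(0.809) = 0.247383; -0.191*log2(0.191) = 0.456176. H = 0.247383 + 0.456176 = 0.7036

0.7036 bits


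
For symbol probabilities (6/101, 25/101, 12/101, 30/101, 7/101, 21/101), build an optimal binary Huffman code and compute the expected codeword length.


Huffman construction (repeatedly merge the two least-probable nodes; each merge adds 1 bit to every symbol beneath it): 6/101 + 7/101 = 13/101; 12/101 + 13/101 = 25/101; 21/101 + 25/101 = 46/101; 25/101 + 30/101 = 55/101; 46/101 + 55/101 = 1. Resulting codeword lengths (in the order the probabilities were given): (4, 2, 3, 2, 4, 2). L_avg = sum(p_i * l_i) = 6/101*4 + 25/101*2 + 12/101*3 + 30/101*2 + 7/101*4 + 21/101*2 = 240/101 = 2.3762

2.3762 bits


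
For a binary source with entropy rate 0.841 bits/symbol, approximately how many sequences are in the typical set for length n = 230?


log2|A_typical| = nH = 230 * 0.841 = 193.43, so |A_typical| ~ 2^193.43 = 1.691e+58

1.691e+58


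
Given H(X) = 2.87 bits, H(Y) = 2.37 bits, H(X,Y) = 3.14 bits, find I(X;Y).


I(X;Y) = H(X) + H(Y) - H(X,Y) = 2.87 + 2.37 - 3.14 = 2.1

2.1 bits


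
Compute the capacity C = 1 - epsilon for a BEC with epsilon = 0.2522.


C = 1 - epsilon = 1 - 0.2522 = 0.7478

0.7478 bits


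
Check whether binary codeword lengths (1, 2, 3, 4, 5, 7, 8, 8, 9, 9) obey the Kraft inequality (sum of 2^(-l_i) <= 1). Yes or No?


Kraft sum = sum(2^(-l_i)) = 0.9883, need <= 1. Result: satisfied (a binary prefix-free code with these lengths exists)

Yes


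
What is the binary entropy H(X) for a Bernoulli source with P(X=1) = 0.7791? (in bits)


H = -p*log2(p) - (1-p)*log2(1-p). -0.7791*log2(0.7791) = 0.280569; -0.2209*log2(0.2209) = 0.481238. H = 0.280569 + 0.481238 = 0.7618

0.7618 bits


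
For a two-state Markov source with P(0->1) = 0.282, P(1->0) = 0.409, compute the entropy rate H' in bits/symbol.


Stationary distribution: pi_0 = p10/(p01+p10) = 0.5919, pi_1 = 0.4081. Entropy rate H' = pi_0*H(p01) + pi_1*H(p10) = 0.5919*0.8582 + 0.4081*0.976 = 0.9062

0.9062 bits/symbol


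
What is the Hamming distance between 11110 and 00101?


Count differing positions: ^ ^ . ^ ^ = 4 differences

4


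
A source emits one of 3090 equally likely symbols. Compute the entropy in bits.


H = log2(n) = log2(3090) = 11.5934

11.5934 bits


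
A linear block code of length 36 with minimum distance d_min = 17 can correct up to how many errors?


Correction capability = floor((d-1)/2) = floor((17-1)/2) = 8

8 errors


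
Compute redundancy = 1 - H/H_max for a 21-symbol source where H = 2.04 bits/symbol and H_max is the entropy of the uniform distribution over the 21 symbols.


H_max = log2(K) = log2(21) = 4.3923 bits/symbol. Redundancy = 1 - H/H_max = 1 - 2.04/4.3923 = 1 - 0.4644 = 0.5356

0.5356


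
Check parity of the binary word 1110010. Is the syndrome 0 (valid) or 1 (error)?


Syndrome = XOR of all bits = 1 XOR 1 XOR 1 XOR 0 XOR 0 XOR 1 XOR 0 = 0

0


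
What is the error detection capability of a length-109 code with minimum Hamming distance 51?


Detection capability = d_min - 1 = 51 - 1 = 50

50 errors
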